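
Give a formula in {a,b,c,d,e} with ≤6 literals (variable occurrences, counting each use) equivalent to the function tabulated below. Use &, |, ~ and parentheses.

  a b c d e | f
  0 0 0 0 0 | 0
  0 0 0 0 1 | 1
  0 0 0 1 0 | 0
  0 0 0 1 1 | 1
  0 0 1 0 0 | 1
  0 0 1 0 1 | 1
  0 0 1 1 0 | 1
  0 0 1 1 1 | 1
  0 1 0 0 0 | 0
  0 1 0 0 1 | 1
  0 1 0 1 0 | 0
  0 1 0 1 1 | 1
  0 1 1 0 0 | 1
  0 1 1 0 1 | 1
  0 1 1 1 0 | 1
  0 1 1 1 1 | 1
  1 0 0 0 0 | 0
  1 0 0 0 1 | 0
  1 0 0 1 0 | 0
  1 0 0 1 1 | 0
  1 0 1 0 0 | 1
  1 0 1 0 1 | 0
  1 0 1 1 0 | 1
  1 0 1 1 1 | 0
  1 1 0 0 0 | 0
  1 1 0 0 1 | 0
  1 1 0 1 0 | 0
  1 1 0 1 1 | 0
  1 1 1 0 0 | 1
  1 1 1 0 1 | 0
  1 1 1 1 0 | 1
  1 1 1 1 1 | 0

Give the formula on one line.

((~a & e) | (~e & c))

  ~a = 11111111111111110000000000000000
  (~a & e) = 01010101010101010000000000000000
  ~e = 10101010101010101010101010101010
  (~e & c) = 00001010000010100000101000001010
  ((~a & e) | (~e & c)) = 01011111010111110000101000001010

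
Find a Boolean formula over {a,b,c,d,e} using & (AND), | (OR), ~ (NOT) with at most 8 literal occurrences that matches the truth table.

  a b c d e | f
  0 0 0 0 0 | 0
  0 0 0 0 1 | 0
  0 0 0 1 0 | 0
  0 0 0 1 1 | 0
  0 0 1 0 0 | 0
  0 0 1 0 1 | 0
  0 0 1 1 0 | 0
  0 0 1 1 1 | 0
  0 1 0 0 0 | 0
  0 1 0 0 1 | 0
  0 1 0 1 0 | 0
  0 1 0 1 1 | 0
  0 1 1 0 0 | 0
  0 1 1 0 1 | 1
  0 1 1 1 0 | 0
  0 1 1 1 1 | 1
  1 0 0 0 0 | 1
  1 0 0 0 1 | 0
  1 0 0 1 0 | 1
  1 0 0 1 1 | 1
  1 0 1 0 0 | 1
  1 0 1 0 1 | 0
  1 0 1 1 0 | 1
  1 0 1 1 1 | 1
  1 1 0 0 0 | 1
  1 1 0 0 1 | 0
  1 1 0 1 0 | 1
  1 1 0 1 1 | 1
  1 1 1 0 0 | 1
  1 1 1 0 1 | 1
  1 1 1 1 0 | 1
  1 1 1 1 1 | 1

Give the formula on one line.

((e & (c & b)) | (a & (~e | d)))

  (c & b) = 00000000000011110000000000001111
  (e & (c & b)) = 00000000000001010000000000000101
  ~e = 10101010101010101010101010101010
  (~e | d) = 10111011101110111011101110111011
  (a & (~e | d)) = 00000000000000001011101110111011
  ((e & (c & b)) | (a & (~e | d))) = 00000000000001011011101110111111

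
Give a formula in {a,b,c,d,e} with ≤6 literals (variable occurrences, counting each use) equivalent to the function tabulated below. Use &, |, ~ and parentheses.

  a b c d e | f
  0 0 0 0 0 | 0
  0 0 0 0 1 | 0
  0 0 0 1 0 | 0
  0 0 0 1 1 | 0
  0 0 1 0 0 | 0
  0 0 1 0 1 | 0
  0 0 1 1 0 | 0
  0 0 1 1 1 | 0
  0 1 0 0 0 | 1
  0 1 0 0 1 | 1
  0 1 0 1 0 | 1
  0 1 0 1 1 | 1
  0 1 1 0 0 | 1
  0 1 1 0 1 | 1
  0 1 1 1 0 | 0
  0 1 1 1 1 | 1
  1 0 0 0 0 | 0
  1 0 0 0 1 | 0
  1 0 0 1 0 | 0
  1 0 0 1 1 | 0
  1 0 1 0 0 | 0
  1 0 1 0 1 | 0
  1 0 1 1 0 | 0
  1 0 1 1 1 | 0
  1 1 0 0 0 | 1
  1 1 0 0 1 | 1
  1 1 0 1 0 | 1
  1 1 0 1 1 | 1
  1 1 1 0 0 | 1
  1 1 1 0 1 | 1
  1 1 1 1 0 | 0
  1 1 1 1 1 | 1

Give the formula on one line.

(b & (e | (~d | ~c)))

  ~d = 11001100110011001100110011001100
  ~c = 11110000111100001111000011110000
  (~d | ~c) = 11111100111111001111110011111100
  (e | (~d | ~c)) = 11111101111111011111110111111101
  (b & (e | (~d | ~c))) = 00000000111111010000000011111101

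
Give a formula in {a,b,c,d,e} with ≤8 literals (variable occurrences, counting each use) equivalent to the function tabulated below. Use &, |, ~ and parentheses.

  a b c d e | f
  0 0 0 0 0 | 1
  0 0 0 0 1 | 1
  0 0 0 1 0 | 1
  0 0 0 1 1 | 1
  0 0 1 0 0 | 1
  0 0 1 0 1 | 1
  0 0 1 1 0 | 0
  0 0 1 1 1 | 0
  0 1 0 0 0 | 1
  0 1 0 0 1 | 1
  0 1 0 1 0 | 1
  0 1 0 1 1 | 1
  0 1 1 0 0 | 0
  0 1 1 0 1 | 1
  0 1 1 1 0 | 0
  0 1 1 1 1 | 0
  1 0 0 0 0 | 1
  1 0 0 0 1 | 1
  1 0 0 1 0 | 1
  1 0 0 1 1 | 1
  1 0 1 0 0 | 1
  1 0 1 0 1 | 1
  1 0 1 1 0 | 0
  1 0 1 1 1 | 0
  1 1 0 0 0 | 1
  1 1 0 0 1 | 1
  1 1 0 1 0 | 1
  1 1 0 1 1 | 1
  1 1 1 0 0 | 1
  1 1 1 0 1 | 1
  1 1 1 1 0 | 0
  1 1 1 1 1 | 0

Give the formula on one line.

(((e & ~d) | ~c) | (((~b | a) & (c | ~e)) & ~d))

  ~d = 11001100110011001100110011001100
  (e & ~d) = 01000100010001000100010001000100
  ~c = 11110000111100001111000011110000
  ((e & ~d) | ~c) = 11110100111101001111010011110100
  ~b = 11111111000000001111111100000000
  (~b | a) = 11111111000000001111111111111111
  ~e = 10101010101010101010101010101010
  (c | ~e) = 10101111101011111010111110101111
  ((~b | a) & (c | ~e)) = 10101111000000001010111110101111
  (((~b | a) & (c | ~e)) & ~d) = 10001100000000001000110010001100
  (((e & ~d) | ~c) | (((~b | a) & (c | ~e)) & ~d)) = 11111100111101001111110011111100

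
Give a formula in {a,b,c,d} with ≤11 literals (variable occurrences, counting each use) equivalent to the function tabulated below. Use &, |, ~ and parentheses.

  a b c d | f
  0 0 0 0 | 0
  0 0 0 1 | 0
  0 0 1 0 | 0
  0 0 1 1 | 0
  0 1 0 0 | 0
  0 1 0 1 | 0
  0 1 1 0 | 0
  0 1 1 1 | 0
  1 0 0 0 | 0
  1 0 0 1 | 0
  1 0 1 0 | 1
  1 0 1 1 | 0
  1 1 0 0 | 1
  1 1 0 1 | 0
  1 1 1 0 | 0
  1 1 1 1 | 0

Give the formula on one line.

(((b & ~c) | (~b & a)) & (a & (~d & (b | c))))

  ~c = 1100110011001100
  (b & ~c) = 0000110000001100
  ~b = 1111000011110000
  (~b & a) = 0000000011110000
  ((b & ~c) | (~b & a)) = 0000110011111100
  ~d = 1010101010101010
  (b | c) = 0011111100111111
  (~d & (b | c)) = 0010101000101010
  (a & (~d & (b | c))) = 0000000000101010
  (((b & ~c) | (~b & a)) & (a & (~d & (b | c)))) = 0000000000101000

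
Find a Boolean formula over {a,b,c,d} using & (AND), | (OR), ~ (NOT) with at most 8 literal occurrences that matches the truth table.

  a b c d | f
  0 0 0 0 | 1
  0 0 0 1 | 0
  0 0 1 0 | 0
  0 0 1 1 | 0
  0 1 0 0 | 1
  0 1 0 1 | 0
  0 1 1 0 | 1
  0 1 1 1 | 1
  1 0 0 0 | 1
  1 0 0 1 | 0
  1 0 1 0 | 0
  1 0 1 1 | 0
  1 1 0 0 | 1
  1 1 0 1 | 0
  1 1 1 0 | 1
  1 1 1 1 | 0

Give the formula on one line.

  (c & b) = 0000001100000011
  ~a = 1111111100000000
  (~a & c) = 0011001100000000
  ~d = 1010101010101010
  ((~a & c) | ~d) = 1011101110101010
  ((c & b) & ((~a & c) | ~d)) = 0000001100000010
  ~c = 1100110011001100
  (~c & ~d) = 1000100010001000
  (((c & b) & ((~a & c) | ~d)) | (~c & ~d)) = 1000101110001010

(((c & b) & ((~a & c) | ~d)) | (~c & ~d))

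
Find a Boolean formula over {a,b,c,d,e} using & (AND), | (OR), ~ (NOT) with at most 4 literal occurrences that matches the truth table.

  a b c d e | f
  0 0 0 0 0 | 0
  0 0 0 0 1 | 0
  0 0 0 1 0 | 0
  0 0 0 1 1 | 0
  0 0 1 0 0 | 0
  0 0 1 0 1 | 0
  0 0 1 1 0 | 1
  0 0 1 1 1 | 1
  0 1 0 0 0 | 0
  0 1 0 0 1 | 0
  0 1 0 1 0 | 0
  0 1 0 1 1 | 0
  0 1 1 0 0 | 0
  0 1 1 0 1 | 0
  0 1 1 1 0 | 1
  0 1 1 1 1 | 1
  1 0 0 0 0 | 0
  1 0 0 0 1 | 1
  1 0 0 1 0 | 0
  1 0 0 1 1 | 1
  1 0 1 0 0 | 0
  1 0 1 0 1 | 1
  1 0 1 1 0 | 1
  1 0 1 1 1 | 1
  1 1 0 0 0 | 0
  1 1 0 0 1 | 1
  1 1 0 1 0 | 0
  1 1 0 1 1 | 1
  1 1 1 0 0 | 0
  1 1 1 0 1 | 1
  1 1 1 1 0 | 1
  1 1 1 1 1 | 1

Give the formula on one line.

  (c & d) = 00000011000000110000001100000011
  (e & a) = 00000000000000000101010101010101
  ((c & d) | (e & a)) = 00000011000000110101011101010111

((c & d) | (e & a))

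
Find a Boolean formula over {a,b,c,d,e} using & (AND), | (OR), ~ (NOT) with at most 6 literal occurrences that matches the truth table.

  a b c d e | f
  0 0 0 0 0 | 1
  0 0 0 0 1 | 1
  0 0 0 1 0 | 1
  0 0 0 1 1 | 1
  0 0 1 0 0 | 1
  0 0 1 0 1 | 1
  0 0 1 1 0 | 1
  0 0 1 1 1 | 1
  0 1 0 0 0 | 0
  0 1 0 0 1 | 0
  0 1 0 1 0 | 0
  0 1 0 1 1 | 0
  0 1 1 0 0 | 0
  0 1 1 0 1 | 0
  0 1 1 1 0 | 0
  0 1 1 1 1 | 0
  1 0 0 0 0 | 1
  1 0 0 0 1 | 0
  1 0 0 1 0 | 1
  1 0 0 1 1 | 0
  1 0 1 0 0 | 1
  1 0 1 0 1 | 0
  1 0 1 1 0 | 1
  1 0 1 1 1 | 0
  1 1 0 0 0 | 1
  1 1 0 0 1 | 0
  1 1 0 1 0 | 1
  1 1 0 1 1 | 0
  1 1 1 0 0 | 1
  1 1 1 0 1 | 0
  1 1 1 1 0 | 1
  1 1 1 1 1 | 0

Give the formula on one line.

  ~b = 11111111000000001111111100000000
  ~a = 11111111111111110000000000000000
  (~b & ~a) = 11111111000000000000000000000000
  ~e = 10101010101010101010101010101010
  (a & ~e) = 00000000000000001010101010101010
  ((~b & ~a) | (a & ~e)) = 11111111000000001010101010101010

((~b & ~a) | (a & ~e))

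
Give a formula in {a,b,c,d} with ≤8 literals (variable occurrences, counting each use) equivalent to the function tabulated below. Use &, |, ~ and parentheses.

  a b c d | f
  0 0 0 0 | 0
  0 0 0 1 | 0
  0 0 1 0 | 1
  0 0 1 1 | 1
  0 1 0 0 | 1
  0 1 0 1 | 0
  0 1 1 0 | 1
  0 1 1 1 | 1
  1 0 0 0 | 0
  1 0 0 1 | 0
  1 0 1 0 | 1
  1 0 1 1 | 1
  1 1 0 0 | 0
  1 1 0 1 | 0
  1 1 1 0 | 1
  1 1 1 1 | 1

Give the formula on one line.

  (b | a) = 0000111111111111
  ~a = 1111111100000000
  ~d = 1010101010101010
  (~a & ~d) = 1010101000000000
  ((b | a) & (~a & ~d)) = 0000101000000000
  (c | ((b | a) & (~a & ~d))) = 0011101100110011

(c | ((b | a) & (~a & ~d)))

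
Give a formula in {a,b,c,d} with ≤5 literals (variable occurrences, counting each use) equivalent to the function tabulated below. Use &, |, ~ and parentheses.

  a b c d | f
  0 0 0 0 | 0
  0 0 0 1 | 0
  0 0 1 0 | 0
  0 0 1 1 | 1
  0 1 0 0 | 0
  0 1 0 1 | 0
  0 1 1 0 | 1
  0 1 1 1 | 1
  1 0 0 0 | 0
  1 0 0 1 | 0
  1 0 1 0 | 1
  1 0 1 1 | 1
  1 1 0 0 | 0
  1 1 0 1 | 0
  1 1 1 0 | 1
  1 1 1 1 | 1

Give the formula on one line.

  (a & c) = 0000000000110011
  (d | b) = 0101111101011111
  ((d | b) & c) = 0001001100010011
  ((a & c) | ((d | b) & c)) = 0001001100110011

((a & c) | ((d | b) & c))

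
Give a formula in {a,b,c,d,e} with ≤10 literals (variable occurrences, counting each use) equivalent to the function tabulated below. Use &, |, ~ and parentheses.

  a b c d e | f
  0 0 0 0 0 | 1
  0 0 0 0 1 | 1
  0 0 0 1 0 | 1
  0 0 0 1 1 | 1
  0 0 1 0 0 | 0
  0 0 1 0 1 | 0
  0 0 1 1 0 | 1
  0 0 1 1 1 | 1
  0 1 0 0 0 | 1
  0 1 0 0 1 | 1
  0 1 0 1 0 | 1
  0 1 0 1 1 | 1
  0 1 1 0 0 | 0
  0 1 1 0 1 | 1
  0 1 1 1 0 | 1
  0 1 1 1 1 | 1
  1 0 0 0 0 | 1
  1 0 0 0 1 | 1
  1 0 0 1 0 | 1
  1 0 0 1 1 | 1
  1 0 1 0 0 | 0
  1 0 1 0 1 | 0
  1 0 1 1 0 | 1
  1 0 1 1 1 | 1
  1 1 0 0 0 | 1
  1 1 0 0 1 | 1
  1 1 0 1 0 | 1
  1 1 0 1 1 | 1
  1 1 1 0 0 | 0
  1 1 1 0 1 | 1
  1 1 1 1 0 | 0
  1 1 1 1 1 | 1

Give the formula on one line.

((~a & d) | (~c | ((d & ~b) | (b & e))))

  ~a = 11111111111111110000000000000000
  (~a & d) = 00110011001100110000000000000000
  ~c = 11110000111100001111000011110000
  ~b = 11111111000000001111111100000000
  (d & ~b) = 00110011000000000011001100000000
  (b & e) = 00000000010101010000000001010101
  ((d & ~b) | (b & e)) = 00110011010101010011001101010101
  (~c | ((d & ~b) | (b & e))) = 11110011111101011111001111110101
  ((~a & d) | (~c | ((d & ~b) | (b & e)))) = 11110011111101111111001111110101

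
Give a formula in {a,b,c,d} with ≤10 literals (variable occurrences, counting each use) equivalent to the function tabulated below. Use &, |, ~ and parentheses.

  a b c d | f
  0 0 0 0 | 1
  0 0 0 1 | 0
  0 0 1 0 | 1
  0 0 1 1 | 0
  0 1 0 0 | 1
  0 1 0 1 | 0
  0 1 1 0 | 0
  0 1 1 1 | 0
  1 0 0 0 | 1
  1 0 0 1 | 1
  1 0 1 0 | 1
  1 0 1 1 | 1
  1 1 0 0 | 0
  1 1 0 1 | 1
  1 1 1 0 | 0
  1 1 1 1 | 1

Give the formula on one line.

(((d & b) | (~b | (~a & (~d & ~c)))) & (~d | a))

  (d & b) = 0000010100000101
  ~b = 1111000011110000
  ~a = 1111111100000000
  ~d = 1010101010101010
  ~c = 1100110011001100
  (~d & ~c) = 1000100010001000
  (~a & (~d & ~c)) = 1000100000000000
  (~b | (~a & (~d & ~c))) = 1111100011110000
  ((d & b) | (~b | (~a & (~d & ~c)))) = 1111110111110101
  (~d | a) = 1010101011111111
  (((d & b) | (~b | (~a & (~d & ~c)))) & (~d | a)) = 1010100011110101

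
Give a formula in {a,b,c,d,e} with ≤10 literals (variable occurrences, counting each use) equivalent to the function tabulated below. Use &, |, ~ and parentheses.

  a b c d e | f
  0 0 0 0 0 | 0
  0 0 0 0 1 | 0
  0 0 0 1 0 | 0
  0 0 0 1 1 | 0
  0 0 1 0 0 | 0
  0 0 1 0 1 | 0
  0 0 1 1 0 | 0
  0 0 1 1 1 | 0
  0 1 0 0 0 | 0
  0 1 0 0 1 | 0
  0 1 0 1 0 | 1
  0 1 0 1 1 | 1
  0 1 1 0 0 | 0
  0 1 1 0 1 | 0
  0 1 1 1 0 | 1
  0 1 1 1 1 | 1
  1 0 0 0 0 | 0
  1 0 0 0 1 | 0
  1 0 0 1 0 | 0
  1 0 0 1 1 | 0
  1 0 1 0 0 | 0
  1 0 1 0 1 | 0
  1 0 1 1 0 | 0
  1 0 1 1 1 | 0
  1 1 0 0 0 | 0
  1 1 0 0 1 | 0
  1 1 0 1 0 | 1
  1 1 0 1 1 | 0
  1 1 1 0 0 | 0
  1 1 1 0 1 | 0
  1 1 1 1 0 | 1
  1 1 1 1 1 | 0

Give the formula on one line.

((b & ((~a & c) | ((~c & (~a & b)) | ~e))) & d)

  ~a = 11111111111111110000000000000000
  (~a & c) = 00001111000011110000000000000000
  ~c = 11110000111100001111000011110000
  (~a & b) = 00000000111111110000000000000000
  (~c & (~a & b)) = 00000000111100000000000000000000
  ~e = 10101010101010101010101010101010
  ((~c & (~a & b)) | ~e) = 10101010111110101010101010101010
  ((~a & c) | ((~c & (~a & b)) | ~e)) = 10101111111111111010101010101010
  (b & ((~a & c) | ((~c & (~a & b)) | ~e))) = 00000000111111110000000010101010
  ((b & ((~a & c) | ((~c & (~a & b)) | ~e))) & d) = 00000000001100110000000000100010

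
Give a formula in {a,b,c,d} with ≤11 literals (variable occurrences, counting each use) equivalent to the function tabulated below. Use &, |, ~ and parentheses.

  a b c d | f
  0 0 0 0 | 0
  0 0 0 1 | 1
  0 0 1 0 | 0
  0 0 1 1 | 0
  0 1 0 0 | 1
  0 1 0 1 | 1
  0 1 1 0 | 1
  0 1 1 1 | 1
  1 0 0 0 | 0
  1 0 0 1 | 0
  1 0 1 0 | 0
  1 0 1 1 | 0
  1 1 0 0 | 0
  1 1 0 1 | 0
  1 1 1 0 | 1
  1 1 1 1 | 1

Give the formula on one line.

  (c & b) = 0000001100000011
  ~a = 1111111100000000
  ~d = 1010101010101010
  ~b = 1111000011110000
  (~d & ~b) = 1010000010100000
  (~a | (~d & ~b)) = 1111111110100000
  ~c = 1100110011001100
  ((~a | (~d & ~b)) & ~c) = 1100110010000000
  ((c & b) | ((~a | (~d & ~b)) & ~c)) = 1100111110000011
  (b | d) = 0101111101011111
  (((c & b) | ((~a | (~d & ~b)) & ~c)) & (b | d)) = 0100111100000011

(((c & b) | ((~a | (~d & ~b)) & ~c)) & (b | d))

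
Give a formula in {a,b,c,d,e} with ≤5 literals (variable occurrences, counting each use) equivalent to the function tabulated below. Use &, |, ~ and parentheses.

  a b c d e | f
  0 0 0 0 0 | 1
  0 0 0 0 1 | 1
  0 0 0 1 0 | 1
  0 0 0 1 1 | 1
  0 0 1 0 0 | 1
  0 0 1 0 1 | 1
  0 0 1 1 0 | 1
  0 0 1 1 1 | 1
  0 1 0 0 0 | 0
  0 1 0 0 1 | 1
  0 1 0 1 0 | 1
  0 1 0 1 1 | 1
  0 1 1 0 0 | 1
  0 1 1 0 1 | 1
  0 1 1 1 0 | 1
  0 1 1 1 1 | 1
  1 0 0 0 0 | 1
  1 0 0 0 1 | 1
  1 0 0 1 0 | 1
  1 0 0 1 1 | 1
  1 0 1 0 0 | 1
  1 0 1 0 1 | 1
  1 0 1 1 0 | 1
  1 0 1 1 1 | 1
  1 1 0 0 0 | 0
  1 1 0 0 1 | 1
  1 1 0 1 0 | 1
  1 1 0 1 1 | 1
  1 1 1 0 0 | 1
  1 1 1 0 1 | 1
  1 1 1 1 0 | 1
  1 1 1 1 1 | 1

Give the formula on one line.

  (b & d) = 00000000001100110000000000110011
  ~b = 11111111000000001111111100000000
  (c | e) = 01011111010111110101111101011111
  (~b | (c | e)) = 11111111010111111111111101011111
  ((b & d) | (~b | (c | e))) = 11111111011111111111111101111111

((b & d) | (~b | (c | e)))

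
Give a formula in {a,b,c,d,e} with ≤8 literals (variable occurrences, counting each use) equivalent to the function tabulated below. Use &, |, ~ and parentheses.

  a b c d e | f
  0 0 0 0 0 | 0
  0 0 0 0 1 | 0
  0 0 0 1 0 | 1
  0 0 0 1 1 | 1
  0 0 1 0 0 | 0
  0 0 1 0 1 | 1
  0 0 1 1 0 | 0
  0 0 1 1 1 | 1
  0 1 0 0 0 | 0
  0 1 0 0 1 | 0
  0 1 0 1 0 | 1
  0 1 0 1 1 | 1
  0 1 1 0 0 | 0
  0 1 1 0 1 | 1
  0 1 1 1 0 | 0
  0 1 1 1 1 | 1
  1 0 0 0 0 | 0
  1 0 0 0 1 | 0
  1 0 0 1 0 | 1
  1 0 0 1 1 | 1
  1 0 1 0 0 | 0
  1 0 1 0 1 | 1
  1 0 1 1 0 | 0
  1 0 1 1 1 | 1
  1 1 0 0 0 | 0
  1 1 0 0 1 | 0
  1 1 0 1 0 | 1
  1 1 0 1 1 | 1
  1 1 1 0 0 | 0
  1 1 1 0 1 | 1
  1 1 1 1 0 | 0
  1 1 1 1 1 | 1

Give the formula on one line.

  ~d = 11001100110011001100110011001100
  ~c = 11110000111100001111000011110000
  (e | ~c) = 11110101111101011111010111110101
  (~d | (e | ~c)) = 11111101111111011111110111111101
  ((~d | (e | ~c)) & d) = 00110001001100010011000100110001
  (e & c) = 00000101000001010000010100000101
  (((~d | (e | ~c)) & d) | (e & c)) = 00110101001101010011010100110101

(((~d | (e | ~c)) & d) | (e & c))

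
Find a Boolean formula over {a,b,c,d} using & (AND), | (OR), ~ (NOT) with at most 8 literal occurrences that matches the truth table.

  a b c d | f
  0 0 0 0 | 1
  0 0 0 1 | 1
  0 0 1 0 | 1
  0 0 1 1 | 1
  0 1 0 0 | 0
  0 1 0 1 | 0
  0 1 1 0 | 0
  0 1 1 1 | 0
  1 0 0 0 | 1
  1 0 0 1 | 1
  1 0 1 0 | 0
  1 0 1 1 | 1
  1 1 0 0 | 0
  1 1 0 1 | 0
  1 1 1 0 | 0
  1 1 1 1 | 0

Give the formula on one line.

(((d & a) | (((a & b) | ~a) | ~c)) & ~b)

  (d & a) = 0000000001010101
  (a & b) = 0000000000001111
  ~a = 1111111100000000
  ((a & b) | ~a) = 1111111100001111
  ~c = 1100110011001100
  (((a & b) | ~a) | ~c) = 1111111111001111
  ((d & a) | (((a & b) | ~a) | ~c)) = 1111111111011111
  ~b = 1111000011110000
  (((d & a) | (((a & b) | ~a) | ~c)) & ~b) = 1111000011010000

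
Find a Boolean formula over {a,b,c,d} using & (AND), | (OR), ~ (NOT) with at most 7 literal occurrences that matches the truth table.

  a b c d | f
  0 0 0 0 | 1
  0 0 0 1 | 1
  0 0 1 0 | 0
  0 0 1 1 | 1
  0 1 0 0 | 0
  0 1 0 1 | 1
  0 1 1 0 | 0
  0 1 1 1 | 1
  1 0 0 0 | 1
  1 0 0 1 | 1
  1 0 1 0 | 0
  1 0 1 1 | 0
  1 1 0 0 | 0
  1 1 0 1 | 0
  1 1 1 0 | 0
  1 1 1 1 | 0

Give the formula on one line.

  ~c = 1100110011001100
  ~b = 1111000011110000
  (~c & ~b) = 1100000011000000
  ~a = 1111111100000000
  (d & ~a) = 0101010100000000
  ((~c & ~b) | (d & ~a)) = 1101010111000000

((~c & ~b) | (d & ~a))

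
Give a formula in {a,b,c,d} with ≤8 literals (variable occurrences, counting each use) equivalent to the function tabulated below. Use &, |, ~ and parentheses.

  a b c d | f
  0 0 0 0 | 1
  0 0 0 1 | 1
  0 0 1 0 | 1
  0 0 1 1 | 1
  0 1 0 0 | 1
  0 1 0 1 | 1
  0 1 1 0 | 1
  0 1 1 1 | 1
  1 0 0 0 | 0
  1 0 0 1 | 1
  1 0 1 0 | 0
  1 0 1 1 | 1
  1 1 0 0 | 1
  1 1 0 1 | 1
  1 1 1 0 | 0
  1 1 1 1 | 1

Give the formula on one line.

((~a & (d | c)) | (((b | ~a) & ~c) | d))

  ~a = 1111111100000000
  (d | c) = 0111011101110111
  (~a & (d | c)) = 0111011100000000
  (b | ~a) = 1111111100001111
  ~c = 1100110011001100
  ((b | ~a) & ~c) = 1100110000001100
  (((b | ~a) & ~c) | d) = 1101110101011101
  ((~a & (d | c)) | (((b | ~a) & ~c) | d)) = 1111111101011101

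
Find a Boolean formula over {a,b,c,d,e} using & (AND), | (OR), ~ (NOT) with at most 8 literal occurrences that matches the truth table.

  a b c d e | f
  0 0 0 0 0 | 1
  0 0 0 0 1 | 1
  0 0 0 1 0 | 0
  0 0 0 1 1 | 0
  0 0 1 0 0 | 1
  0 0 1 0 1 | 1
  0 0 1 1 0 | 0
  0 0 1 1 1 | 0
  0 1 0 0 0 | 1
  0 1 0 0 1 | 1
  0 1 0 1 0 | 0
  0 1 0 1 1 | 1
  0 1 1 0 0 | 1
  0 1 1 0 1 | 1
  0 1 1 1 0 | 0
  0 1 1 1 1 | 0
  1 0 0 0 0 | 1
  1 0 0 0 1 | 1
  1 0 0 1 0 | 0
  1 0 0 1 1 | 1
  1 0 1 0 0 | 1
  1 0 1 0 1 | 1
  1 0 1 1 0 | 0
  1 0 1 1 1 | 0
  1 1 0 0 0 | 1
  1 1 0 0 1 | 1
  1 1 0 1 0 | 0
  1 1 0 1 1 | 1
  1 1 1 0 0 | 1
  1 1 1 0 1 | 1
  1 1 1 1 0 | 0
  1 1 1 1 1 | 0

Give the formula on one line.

  (e | c) = 01011111010111110101111101011111
  ~c = 11110000111100001111000011110000
  (~c & d) = 00110000001100000011000000110000
  ((e | c) & (~c & d)) = 00010000000100000001000000010000
  ~e = 10101010101010101010101010101010
  (a | ~e) = 10101010101010101111111111111111
  ((a | ~e) | b) = 10101010111111111111111111111111
  (((e | c) & (~c & d)) & ((a | ~e) | b)) = 00000000000100000001000000010000
  ~d = 11001100110011001100110011001100
  ((((e | c) & (~c & d)) & ((a | ~e) | b)) | ~d) = 11001100110111001101110011011100

((((e | c) & (~c & d)) & ((a | ~e) | b)) | ~d)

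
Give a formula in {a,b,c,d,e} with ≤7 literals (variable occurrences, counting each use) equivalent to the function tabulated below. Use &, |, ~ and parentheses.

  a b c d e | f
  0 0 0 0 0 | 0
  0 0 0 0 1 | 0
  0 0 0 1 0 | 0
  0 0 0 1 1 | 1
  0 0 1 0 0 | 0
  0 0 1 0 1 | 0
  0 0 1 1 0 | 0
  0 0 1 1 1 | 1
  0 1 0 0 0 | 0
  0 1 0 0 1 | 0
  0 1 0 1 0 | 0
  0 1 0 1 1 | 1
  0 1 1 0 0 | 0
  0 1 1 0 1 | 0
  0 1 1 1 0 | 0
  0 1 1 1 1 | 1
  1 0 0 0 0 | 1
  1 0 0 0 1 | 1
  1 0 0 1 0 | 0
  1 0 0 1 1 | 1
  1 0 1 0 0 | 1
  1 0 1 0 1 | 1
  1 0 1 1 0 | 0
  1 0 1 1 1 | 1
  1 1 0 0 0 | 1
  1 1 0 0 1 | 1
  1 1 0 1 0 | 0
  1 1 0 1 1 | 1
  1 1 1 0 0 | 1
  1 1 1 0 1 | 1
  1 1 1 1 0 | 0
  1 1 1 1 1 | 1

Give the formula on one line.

((((e & a) | d) | a) & (~d | e))

  (e & a) = 00000000000000000101010101010101
  ((e & a) | d) = 00110011001100110111011101110111
  (((e & a) | d) | a) = 00110011001100111111111111111111
  ~d = 11001100110011001100110011001100
  (~d | e) = 11011101110111011101110111011101
  ((((e & a) | d) | a) & (~d | e)) = 00010001000100011101110111011101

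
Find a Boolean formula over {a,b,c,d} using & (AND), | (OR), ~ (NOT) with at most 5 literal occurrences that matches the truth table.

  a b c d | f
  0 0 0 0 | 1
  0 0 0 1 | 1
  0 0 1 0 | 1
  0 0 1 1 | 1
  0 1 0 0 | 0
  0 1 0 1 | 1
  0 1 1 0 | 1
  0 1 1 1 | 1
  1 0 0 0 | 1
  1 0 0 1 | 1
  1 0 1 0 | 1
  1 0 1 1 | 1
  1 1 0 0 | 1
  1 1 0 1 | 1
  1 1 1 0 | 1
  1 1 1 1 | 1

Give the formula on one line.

(((~b | c) | d) | a)

  ~b = 1111000011110000
  (~b | c) = 1111001111110011
  ((~b | c) | d) = 1111011111110111
  (((~b | c) | d) | a) = 1111011111111111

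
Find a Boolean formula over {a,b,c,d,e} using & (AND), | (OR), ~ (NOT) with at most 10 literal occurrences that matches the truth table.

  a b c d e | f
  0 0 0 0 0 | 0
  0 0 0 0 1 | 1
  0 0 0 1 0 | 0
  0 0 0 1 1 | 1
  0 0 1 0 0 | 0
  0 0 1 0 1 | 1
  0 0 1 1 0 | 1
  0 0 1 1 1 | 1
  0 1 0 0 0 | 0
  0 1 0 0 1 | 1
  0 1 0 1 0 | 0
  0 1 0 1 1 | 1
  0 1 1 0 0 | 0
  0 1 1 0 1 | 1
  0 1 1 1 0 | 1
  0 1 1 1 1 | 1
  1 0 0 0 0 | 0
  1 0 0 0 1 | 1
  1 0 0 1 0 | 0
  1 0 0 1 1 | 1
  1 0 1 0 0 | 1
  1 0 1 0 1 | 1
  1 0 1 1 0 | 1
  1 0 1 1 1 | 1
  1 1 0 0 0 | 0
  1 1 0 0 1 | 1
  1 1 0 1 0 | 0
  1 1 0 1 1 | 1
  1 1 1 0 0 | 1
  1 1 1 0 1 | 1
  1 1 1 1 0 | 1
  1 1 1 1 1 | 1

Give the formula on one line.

(e | (((e | c) & (b | ~e)) & (d | a)))

  (e | c) = 01011111010111110101111101011111
  ~e = 10101010101010101010101010101010
  (b | ~e) = 10101010111111111010101011111111
  ((e | c) & (b | ~e)) = 00001010010111110000101001011111
  (d | a) = 00110011001100111111111111111111
  (((e | c) & (b | ~e)) & (d | a)) = 00000010000100110000101001011111
  (e | (((e | c) & (b | ~e)) & (d | a))) = 01010111010101110101111101011111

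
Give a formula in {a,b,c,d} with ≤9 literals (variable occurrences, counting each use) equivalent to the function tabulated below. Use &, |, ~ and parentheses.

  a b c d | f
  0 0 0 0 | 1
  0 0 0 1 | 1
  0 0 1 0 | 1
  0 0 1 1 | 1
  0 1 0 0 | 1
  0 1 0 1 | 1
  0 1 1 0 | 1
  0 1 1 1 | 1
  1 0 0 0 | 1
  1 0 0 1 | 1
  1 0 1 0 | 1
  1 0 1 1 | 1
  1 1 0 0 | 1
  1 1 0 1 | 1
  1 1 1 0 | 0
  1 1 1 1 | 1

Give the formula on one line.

  ~a = 1111111100000000
  ~b = 1111000011110000
  (a & ~b) = 0000000011110000
  (~a | (a & ~b)) = 1111111111110000
  (c & d) = 0001000100010001
  ((~a | (a & ~b)) | (c & d)) = 1111111111110001
  ~c = 1100110011001100
  (((~a | (a & ~b)) | (c & d)) | ~c) = 1111111111111101

(((~a | (a & ~b)) | (c & d)) | ~c)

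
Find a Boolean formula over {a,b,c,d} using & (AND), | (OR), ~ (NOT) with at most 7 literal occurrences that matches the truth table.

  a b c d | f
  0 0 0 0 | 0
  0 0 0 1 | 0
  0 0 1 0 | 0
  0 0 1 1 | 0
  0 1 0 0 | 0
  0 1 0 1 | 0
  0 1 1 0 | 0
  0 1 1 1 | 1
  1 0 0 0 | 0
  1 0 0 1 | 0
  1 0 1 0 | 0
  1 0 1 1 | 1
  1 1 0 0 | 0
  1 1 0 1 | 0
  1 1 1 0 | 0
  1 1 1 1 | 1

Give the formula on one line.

  (a | b) = 0000111111111111
  ((a | b) & d) = 0000010101010101
  (((a | b) & d) & c) = 0000000100010001

(((a | b) & d) & c)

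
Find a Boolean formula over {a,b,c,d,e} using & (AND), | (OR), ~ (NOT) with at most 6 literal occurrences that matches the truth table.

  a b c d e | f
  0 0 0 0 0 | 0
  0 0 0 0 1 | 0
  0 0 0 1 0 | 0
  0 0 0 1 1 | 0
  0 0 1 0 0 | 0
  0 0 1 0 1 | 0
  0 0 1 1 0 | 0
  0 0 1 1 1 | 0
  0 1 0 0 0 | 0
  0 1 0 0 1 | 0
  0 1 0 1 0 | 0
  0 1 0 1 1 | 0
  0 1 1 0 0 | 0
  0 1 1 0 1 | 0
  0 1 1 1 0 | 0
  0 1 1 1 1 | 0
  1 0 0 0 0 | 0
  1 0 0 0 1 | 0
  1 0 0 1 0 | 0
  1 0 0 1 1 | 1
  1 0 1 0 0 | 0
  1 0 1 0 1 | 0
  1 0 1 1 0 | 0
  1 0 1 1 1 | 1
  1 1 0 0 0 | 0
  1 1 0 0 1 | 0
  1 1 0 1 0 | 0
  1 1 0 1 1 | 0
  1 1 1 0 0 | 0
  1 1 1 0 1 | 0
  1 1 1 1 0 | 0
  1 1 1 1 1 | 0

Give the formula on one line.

  ~b = 11111111000000001111111100000000
  (e & ~b) = 01010101000000000101010100000000
  (a & (e & ~b)) = 00000000000000000101010100000000
  (d & (a & (e & ~b))) = 00000000000000000001000100000000

(d & (a & (e & ~b)))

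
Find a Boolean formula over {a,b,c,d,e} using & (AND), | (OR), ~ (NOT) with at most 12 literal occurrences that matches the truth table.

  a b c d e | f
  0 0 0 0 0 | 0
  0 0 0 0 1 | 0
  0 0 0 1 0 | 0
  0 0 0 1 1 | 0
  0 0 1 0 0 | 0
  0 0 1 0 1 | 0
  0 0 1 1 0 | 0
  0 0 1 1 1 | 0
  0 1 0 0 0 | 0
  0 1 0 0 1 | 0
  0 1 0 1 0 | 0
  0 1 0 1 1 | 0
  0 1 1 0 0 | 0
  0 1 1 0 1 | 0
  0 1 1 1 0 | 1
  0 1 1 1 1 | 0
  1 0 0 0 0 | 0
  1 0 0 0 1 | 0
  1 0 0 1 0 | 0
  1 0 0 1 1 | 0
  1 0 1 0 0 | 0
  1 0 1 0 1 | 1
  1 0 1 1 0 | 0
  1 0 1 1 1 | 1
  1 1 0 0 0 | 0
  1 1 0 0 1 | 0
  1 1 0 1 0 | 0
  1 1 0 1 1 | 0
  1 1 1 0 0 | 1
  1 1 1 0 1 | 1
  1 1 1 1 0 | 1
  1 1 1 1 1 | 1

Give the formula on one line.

((d | (~b | (a & ~d))) & ((e | b) & ((a | ~e) & c)))

  ~b = 11111111000000001111111100000000
  ~d = 11001100110011001100110011001100
  (a & ~d) = 00000000000000001100110011001100
  (~b | (a & ~d)) = 11111111000000001111111111001100
  (d | (~b | (a & ~d))) = 11111111001100111111111111111111
  (e | b) = 01010101111111110101010111111111
  ~e = 10101010101010101010101010101010
  (a | ~e) = 10101010101010101111111111111111
  ((a | ~e) & c) = 00001010000010100000111100001111
  ((e | b) & ((a | ~e) & c)) = 00000000000010100000010100001111
  ((d | (~b | (a & ~d))) & ((e | b) & ((a | ~e) & c))) = 00000000000000100000010100001111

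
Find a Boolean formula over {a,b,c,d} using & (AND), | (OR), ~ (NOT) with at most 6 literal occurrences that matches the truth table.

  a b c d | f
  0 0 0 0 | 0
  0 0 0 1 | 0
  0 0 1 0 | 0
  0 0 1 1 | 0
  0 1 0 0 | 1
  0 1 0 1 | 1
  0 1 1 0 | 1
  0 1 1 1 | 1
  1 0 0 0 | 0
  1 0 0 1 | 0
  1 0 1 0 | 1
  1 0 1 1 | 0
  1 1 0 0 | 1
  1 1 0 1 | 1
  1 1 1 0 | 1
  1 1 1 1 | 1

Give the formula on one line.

(b | (~d & (a & (b | c))))

  ~d = 1010101010101010
  (b | c) = 0011111100111111
  (a & (b | c)) = 0000000000111111
  (~d & (a & (b | c))) = 0000000000101010
  (b | (~d & (a & (b | c)))) = 0000111100101111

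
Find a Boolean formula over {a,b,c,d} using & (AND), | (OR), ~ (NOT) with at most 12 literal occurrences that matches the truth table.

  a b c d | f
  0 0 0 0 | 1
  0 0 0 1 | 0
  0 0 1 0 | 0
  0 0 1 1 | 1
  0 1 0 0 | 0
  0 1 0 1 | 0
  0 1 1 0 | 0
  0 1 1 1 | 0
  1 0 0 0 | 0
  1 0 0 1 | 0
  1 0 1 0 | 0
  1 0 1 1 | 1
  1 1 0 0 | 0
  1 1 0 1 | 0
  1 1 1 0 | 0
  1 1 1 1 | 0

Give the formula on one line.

((~b & (c | (((~a | c) & ~d) & (~c | d)))) & (d | ~c))

  ~b = 1111000011110000
  ~a = 1111111100000000
  (~a | c) = 1111111100110011
  ~d = 1010101010101010
  ((~a | c) & ~d) = 1010101000100010
  ~c = 1100110011001100
  (~c | d) = 1101110111011101
  (((~a | c) & ~d) & (~c | d)) = 1000100000000000
  (c | (((~a | c) & ~d) & (~c | d))) = 1011101100110011
  (~b & (c | (((~a | c) & ~d) & (~c | d)))) = 1011000000110000
  (d | ~c) = 1101110111011101
  ((~b & (c | (((~a | c) & ~d) & (~c | d)))) & (d | ~c)) = 1001000000010000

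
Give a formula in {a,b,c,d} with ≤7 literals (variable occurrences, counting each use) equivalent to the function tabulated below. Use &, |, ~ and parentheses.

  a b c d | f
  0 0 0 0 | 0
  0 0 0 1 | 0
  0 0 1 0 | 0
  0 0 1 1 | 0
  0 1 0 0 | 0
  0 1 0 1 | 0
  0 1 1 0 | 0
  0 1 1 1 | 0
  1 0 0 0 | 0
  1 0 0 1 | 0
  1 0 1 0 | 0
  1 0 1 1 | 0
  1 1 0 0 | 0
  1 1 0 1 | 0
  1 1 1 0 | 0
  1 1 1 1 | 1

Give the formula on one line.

  (b & a) = 0000000000001111
  ((b & a) & c) = 0000000000000011
  (((b & a) & c) & d) = 0000000000000001

(((b & a) & c) & d)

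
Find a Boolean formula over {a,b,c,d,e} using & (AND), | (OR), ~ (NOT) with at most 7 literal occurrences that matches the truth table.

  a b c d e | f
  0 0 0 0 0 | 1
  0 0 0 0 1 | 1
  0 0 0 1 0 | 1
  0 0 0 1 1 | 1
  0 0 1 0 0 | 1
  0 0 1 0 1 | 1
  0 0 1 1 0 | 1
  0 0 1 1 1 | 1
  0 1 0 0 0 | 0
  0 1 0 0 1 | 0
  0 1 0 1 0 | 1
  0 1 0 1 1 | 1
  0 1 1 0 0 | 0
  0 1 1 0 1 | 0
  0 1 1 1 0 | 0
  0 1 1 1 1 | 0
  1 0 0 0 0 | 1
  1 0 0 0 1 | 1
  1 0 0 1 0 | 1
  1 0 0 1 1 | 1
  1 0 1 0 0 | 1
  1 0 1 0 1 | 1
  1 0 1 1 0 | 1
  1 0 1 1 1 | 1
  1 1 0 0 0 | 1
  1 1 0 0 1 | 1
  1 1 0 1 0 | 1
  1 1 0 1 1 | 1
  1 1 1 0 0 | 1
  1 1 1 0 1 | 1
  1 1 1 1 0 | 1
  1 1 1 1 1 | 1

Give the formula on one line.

  ~c = 11110000111100001111000011110000
  (~c & d) = 00110000001100000011000000110000
  ~a = 11111111111111110000000000000000
  ((~c & d) & ~a) = 00110000001100000000000000000000
  ~b = 11111111000000001111111100000000
  (~b | a) = 11111111000000001111111111111111
  (((~c & d) & ~a) | (~b | a)) = 11111111001100001111111111111111

(((~c & d) & ~a) | (~b | a))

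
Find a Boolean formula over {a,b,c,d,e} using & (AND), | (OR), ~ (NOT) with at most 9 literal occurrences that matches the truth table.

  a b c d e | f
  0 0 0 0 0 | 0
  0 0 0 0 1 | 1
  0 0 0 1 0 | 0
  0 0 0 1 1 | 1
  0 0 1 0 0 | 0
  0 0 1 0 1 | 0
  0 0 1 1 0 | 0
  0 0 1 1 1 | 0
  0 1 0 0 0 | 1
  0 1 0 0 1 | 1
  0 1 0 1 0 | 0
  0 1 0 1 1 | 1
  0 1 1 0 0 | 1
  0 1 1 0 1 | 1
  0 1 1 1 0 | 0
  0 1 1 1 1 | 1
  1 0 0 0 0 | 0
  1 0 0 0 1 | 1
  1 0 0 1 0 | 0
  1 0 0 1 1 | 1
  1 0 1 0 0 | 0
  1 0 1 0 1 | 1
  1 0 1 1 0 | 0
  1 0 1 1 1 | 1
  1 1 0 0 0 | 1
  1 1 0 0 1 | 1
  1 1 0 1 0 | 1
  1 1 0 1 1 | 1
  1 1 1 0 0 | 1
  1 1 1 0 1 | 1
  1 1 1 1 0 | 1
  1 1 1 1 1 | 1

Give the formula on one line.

  (e | a) = 01010101010101011111111111111111
  ~d = 11001100110011001100110011001100
  (~d & b) = 00000000110011000000000011001100
  ((e | a) | (~d & b)) = 01010101110111011111111111111111
  (((e | a) | (~d & b)) & b) = 00000000110111010000000011111111
  ~c = 11110000111100001111000011110000
  ~e = 10101010101010101010101010101010
  (a | ~e) = 10101010101010101111111111111111
  (~c | (a | ~e)) = 11111010111110101111111111111111
  (e & (~c | (a | ~e))) = 01010000010100000101010101010101
  ((((e | a) | (~d & b)) & b) | (e & (~c | (a | ~e)))) = 01010000110111010101010111111111

((((e | a) | (~d & b)) & b) | (e & (~c | (a | ~e))))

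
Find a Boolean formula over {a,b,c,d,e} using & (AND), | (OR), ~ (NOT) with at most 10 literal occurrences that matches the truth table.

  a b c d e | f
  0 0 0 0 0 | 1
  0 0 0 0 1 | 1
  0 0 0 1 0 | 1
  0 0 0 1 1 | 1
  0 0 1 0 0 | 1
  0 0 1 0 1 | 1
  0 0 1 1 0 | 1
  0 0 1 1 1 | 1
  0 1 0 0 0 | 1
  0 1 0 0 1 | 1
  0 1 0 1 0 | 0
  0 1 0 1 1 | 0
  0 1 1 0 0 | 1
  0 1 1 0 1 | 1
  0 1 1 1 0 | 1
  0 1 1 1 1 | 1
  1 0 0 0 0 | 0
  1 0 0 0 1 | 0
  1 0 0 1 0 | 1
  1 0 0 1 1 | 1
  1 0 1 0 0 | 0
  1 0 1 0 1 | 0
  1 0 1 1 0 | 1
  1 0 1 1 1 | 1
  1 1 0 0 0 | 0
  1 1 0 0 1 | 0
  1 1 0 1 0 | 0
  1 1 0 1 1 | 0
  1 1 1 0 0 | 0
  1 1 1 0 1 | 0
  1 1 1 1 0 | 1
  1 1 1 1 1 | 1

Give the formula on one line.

(((~b | c) | (~d | (c & (e | ~d)))) & (d | ~a))

  ~b = 11111111000000001111111100000000
  (~b | c) = 11111111000011111111111100001111
  ~d = 11001100110011001100110011001100
  (e | ~d) = 11011101110111011101110111011101
  (c & (e | ~d)) = 00001101000011010000110100001101
  (~d | (c & (e | ~d))) = 11001101110011011100110111001101
  ((~b | c) | (~d | (c & (e | ~d)))) = 11111111110011111111111111001111
  ~a = 11111111111111110000000000000000
  (d | ~a) = 11111111111111110011001100110011
  (((~b | c) | (~d | (c & (e | ~d)))) & (d | ~a)) = 11111111110011110011001100000011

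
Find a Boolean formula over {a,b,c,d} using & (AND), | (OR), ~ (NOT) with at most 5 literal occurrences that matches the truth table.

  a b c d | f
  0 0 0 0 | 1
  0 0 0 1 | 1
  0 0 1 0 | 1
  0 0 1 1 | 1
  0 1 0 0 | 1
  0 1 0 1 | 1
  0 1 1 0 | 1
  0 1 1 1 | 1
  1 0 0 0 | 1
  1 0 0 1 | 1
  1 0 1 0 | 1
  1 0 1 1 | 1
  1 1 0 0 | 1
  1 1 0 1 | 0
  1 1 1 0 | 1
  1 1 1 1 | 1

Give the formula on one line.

((~a | (c | ~b)) | ~d)

  ~a = 1111111100000000
  ~b = 1111000011110000
  (c | ~b) = 1111001111110011
  (~a | (c | ~b)) = 1111111111110011
  ~d = 1010101010101010
  ((~a | (c | ~b)) | ~d) = 1111111111111011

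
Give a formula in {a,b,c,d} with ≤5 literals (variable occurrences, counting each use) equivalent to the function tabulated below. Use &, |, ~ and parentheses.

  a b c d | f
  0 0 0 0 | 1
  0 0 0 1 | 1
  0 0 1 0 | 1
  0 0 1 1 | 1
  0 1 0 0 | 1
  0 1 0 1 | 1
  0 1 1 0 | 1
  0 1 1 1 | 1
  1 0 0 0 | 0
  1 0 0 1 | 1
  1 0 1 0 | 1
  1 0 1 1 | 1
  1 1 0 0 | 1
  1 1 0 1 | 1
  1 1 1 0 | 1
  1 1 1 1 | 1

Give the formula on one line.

  ~a = 1111111100000000
  (b | c) = 0011111100111111
  (~a | (b | c)) = 1111111100111111
  ((~a | (b | c)) | d) = 1111111101111111

((~a | (b | c)) | d)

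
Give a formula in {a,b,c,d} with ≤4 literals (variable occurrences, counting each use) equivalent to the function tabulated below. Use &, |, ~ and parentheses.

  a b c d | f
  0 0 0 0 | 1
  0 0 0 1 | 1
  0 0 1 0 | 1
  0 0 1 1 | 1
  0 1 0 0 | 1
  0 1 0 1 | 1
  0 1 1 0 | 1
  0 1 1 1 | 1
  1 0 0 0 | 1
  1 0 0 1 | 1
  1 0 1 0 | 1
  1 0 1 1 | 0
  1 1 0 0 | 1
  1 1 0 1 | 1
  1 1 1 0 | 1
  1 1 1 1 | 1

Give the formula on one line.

  ~a = 1111111100000000
  ~c = 1100110011001100
  (~a | ~c) = 1111111111001100
  ~d = 1010101010101010
  (~d | b) = 1010111110101111
  ((~a | ~c) | (~d | b)) = 1111111111101111

((~a | ~c) | (~d | b))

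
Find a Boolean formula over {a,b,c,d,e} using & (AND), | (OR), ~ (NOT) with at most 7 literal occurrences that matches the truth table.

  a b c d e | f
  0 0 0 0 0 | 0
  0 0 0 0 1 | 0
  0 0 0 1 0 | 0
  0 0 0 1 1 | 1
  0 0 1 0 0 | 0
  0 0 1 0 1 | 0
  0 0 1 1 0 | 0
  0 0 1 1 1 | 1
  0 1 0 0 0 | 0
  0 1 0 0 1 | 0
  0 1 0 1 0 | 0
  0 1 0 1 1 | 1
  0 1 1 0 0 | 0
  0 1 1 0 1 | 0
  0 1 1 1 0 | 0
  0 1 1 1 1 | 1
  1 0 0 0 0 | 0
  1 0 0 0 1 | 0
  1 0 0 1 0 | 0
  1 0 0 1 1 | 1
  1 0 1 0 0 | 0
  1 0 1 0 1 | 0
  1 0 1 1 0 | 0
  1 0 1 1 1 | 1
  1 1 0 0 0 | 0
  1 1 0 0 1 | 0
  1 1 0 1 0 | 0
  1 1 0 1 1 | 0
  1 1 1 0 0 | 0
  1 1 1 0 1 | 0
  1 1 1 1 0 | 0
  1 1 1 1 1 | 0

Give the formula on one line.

  ~a = 11111111111111110000000000000000
  ~b = 11111111000000001111111100000000
  (a & ~b) = 00000000000000001111111100000000
  (~a | (a & ~b)) = 11111111111111111111111100000000
  (e & d) = 00010001000100010001000100010001
  ((~a | (a & ~b)) & (e & d)) = 00010001000100010001000100000000

((~a | (a & ~b)) & (e & d))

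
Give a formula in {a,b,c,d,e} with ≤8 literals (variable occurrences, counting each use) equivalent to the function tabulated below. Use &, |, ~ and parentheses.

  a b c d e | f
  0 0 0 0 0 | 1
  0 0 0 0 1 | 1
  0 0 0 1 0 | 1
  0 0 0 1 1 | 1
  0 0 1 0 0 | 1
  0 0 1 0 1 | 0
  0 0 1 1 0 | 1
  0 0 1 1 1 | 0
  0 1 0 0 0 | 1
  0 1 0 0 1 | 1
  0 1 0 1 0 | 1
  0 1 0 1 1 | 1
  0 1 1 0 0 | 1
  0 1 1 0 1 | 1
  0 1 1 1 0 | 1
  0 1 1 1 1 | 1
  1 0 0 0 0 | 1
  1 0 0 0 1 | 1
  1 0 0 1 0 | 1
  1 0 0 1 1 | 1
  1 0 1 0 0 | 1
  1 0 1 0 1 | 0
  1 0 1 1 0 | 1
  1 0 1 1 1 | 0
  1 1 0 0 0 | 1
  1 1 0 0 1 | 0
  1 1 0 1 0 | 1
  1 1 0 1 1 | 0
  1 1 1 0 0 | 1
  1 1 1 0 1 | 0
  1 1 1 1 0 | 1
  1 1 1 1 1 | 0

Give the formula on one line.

  ~a = 11111111111111110000000000000000
  (~a & b) = 00000000111111110000000000000000
  ~b = 11111111000000001111111100000000
  ~c = 11110000111100001111000011110000
  (b | ~c) = 11110000111111111111000011111111
  (~b & (b | ~c)) = 11110000000000001111000000000000
  ((~a & b) | (~b & (b | ~c))) = 11110000111111111111000000000000
  ~e = 10101010101010101010101010101010
  (((~a & b) | (~b & (b | ~c))) | ~e) = 11111010111111111111101010101010

(((~a & b) | (~b & (b | ~c))) | ~e)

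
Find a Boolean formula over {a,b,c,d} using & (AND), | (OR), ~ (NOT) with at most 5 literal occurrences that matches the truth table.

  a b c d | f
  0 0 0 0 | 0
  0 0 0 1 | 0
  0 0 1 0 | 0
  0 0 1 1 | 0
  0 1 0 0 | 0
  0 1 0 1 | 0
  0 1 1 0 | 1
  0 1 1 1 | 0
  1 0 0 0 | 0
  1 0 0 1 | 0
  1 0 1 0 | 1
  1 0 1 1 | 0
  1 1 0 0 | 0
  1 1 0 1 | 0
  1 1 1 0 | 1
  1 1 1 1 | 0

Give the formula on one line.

  ~d = 1010101010101010
  (~d & c) = 0010001000100010
  (a | b) = 0000111111111111
  (c & (a | b)) = 0000001100110011
  ((~d & c) & (c & (a | b))) = 0000001000100010

((~d & c) & (c & (a | b)))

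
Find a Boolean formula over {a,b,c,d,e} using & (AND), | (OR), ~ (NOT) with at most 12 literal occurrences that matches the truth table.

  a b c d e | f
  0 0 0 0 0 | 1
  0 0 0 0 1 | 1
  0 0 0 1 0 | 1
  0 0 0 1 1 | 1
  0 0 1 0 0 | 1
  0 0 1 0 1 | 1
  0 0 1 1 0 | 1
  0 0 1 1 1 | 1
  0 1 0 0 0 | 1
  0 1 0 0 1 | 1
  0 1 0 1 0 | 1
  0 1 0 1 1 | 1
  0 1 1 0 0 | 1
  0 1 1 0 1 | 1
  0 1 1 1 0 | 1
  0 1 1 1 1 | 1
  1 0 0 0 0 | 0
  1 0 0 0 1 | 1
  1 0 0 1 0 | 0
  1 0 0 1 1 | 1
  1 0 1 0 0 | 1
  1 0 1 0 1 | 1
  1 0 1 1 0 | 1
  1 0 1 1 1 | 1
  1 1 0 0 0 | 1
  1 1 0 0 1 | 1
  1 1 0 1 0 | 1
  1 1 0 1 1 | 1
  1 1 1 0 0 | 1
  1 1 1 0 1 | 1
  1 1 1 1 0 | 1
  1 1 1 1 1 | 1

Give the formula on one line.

((((~e | (e & ~a)) & b) | (c | ~a)) | (e & (a | d)))

  ~e = 10101010101010101010101010101010
  ~a = 11111111111111110000000000000000
  (e & ~a) = 01010101010101010000000000000000
  (~e | (e & ~a)) = 11111111111111111010101010101010
  ((~e | (e & ~a)) & b) = 00000000111111110000000010101010
  (c | ~a) = 11111111111111110000111100001111
  (((~e | (e & ~a)) & b) | (c | ~a)) = 11111111111111110000111110101111
  (a | d) = 00110011001100111111111111111111
  (e & (a | d)) = 00010001000100010101010101010101
  ((((~e | (e & ~a)) & b) | (c | ~a)) | (e & (a | d))) = 11111111111111110101111111111111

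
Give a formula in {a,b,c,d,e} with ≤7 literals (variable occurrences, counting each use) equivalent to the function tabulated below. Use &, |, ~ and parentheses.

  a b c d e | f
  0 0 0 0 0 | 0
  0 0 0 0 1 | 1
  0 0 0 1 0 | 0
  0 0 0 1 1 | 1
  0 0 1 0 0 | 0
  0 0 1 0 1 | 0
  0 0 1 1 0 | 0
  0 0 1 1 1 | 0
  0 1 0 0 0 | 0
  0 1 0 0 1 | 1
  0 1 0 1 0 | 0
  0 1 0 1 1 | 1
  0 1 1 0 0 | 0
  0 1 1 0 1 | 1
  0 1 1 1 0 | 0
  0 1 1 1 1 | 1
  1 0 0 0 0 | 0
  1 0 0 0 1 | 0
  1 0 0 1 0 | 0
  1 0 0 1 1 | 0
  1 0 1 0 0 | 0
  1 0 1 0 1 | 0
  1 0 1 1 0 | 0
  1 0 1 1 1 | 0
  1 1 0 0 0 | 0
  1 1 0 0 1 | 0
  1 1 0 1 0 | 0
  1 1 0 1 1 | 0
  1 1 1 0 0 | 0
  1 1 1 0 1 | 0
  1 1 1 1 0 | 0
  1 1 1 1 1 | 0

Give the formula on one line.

(~a & ((~c | b) & e))

  ~a = 11111111111111110000000000000000
  ~c = 11110000111100001111000011110000
  (~c | b) = 11110000111111111111000011111111
  ((~c | b) & e) = 01010000010101010101000001010101
  (~a & ((~c | b) & e)) = 01010000010101010000000000000000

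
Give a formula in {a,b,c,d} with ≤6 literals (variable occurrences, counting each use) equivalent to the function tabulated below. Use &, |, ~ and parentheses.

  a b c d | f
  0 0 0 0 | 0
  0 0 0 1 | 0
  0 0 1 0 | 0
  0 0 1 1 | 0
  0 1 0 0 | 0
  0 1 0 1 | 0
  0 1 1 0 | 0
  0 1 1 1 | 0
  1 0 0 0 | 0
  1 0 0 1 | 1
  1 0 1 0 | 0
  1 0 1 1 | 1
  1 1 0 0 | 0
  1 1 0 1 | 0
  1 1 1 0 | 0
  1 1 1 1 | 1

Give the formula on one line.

  ~b = 1111000011110000
  (~b | c) = 1111001111110011
  (d & (~b | c)) = 0101000101010001
  ((d & (~b | c)) & a) = 0000000001010001

((d & (~b | c)) & a)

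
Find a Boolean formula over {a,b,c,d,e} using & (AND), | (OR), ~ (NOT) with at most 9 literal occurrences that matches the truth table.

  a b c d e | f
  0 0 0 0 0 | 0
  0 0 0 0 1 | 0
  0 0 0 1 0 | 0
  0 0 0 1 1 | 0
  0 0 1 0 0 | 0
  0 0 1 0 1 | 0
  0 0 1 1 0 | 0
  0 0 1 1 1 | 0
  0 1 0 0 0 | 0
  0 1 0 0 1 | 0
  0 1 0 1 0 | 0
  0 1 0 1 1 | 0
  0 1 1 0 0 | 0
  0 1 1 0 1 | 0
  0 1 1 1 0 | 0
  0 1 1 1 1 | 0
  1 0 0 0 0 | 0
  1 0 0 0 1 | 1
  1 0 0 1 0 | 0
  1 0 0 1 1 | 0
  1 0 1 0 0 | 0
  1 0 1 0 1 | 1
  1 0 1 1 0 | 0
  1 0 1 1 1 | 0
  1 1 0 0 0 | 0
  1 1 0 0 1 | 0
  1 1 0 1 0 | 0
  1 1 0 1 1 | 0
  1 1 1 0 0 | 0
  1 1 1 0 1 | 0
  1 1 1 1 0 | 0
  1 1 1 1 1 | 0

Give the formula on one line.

(((a | ~e) & e) & ((e | c) & ((~b & ~d) | ~a)))

  ~e = 10101010101010101010101010101010
  (a | ~e) = 10101010101010101111111111111111
  ((a | ~e) & e) = 00000000000000000101010101010101
  (e | c) = 01011111010111110101111101011111
  ~b = 11111111000000001111111100000000
  ~d = 11001100110011001100110011001100
  (~b & ~d) = 11001100000000001100110000000000
  ~a = 11111111111111110000000000000000
  ((~b & ~d) | ~a) = 11111111111111111100110000000000
  ((e | c) & ((~b & ~d) | ~a)) = 01011111010111110100110000000000
  (((a | ~e) & e) & ((e | c) & ((~b & ~d) | ~a))) = 00000000000000000100010000000000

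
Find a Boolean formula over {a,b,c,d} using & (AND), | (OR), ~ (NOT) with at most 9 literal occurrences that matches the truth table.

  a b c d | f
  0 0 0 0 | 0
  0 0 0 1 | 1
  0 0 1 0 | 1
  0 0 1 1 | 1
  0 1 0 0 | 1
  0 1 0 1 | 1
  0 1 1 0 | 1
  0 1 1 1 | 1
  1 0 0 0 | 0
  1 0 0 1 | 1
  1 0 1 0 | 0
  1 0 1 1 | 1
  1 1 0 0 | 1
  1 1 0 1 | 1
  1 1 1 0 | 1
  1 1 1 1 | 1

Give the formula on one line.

  (b | d) = 0101111101011111
  ((b | d) & c) = 0001001100010011
  (d | c) = 0111011101110111
  ~a = 1111111100000000
  (d | ~a) = 1111111101010101
  ~c = 1100110011001100
  ((d | ~a) | ~c) = 1111111111011101
  ((d | c) & ((d | ~a) | ~c)) = 0111011101010101
  (((b | d) & c) | ((d | c) & ((d | ~a) | ~c))) = 0111011101010111
  ((((b | d) & c) | ((d | c) & ((d | ~a) | ~c))) | b) = 0111111101011111

((((b | d) & c) | ((d | c) & ((d | ~a) | ~c))) | b)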